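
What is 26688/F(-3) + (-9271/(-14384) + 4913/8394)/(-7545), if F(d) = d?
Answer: -4052030166292043/455488994160 ≈ -8896.0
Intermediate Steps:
26688/F(-3) + (-9271/(-14384) + 4913/8394)/(-7545) = 26688/(-3) + (-9271/(-14384) + 4913/8394)/(-7545) = 26688*(-⅓) + (-9271*(-1/14384) + 4913*(1/8394))*(-1/7545) = -8896 + (9271/14384 + 4913/8394)*(-1/7545) = -8896 + (74244683/60369648)*(-1/7545) = -8896 - 74244683/455488994160 = -4052030166292043/455488994160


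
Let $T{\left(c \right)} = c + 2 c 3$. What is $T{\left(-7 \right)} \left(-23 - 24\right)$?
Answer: $2303$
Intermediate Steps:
$T{\left(c \right)} = 7 c$ ($T{\left(c \right)} = c + 2 \cdot 3 c = c + 6 c = 7 c$)
$T{\left(-7 \right)} \left(-23 - 24\right) = 7 \left(-7\right) \left(-23 - 24\right) = \left(-49\right) \left(-47\right) = 2303$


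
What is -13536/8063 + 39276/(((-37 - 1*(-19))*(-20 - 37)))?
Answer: 16821914/459591 ≈ 36.602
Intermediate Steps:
-13536/8063 + 39276/(((-37 - 1*(-19))*(-20 - 37))) = -13536*1/8063 + 39276/(((-37 + 19)*(-57))) = -13536/8063 + 39276/((-18*(-57))) = -13536/8063 + 39276/1026 = -13536/8063 + 39276*(1/1026) = -13536/8063 + 2182/57 = 16821914/459591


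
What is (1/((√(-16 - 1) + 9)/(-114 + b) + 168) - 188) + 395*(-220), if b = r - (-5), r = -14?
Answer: -2185545145243/25095826 + 123*I*√17/426629042 ≈ -87088.0 + 1.1887e-6*I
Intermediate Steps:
b = -9 (b = -14 - (-5) = -14 - 1*(-5) = -14 + 5 = -9)
(1/((√(-16 - 1) + 9)/(-114 + b) + 168) - 188) + 395*(-220) = (1/((√(-16 - 1) + 9)/(-114 - 9) + 168) - 188) + 395*(-220) = (1/((√(-17) + 9)/(-123) + 168) - 188) - 86900 = (1/((I*√17 + 9)*(-1/123) + 168) - 188) - 86900 = (1/((9 + I*√17)*(-1/123) + 168) - 188) - 86900 = (1/((-3/41 - I*√17/123) + 168) - 188) - 86900 = (1/(6885/41 - I*√17/123) - 188) - 86900 = (-188 + 1/(6885/41 - I*√17/123)) - 86900 = -87088 + 1/(6885/41 - I*√17/123)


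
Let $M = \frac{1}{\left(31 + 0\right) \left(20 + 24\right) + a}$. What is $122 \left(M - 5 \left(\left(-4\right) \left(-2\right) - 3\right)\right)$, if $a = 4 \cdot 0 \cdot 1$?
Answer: $- \frac{2080039}{682} \approx -3049.9$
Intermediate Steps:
$a = 0$ ($a = 4 \cdot 0 = 0$)
$M = \frac{1}{1364}$ ($M = \frac{1}{\left(31 + 0\right) \left(20 + 24\right) + 0} = \frac{1}{31 \cdot 44 + 0} = \frac{1}{1364 + 0} = \frac{1}{1364} \approx 0.00073314$)
$122 \left(M - 5 \left(\left(-4\right) \left(-2\right) - 3\right)\right) = 122 \left(\frac{1}{1364} - 5 \left(\left(-4\right) \left(-2\right) - 3\right)\right) = 122 \left(\frac{1}{1364} - 5 \left(8 - 3\right)\right) = 122 \left(\frac{1}{1364} - 25\right) = 122 \left(- \frac{34099}{1364}\right) = - \frac{2080039}{682}$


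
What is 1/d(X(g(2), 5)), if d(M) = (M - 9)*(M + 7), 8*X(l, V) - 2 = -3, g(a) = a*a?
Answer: -64/4015 ≈ -0.015940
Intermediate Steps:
g(a) = a²
X(l, V) = -⅛ (X(l, V) = ¼ + (⅛)*(-3) = ¼ - 3/8 = -⅛)
d(M) = (-9 + M)*(7 + M)
1/d(X(g(2), 5)) = 1/(-63 + (-⅛)² - 2*(-⅛)) = 1/(-63 + 1/64 + ¼) = 1/(-4015/64) = -64/4015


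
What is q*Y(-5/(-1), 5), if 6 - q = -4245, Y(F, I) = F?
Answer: 21255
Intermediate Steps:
q = 4251 (q = 6 - 1*(-4245) = 6 + 4245 = 4251)
q*Y(-5/(-1), 5) = 4251*(-5/(-1)) = 4251*(-5*(-1)) = 4251*5 = 21255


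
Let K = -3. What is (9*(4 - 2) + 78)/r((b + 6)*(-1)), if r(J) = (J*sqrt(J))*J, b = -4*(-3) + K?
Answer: -32*I*sqrt(15)/1125 ≈ -0.11016*I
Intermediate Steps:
b = 9 (b = -4*(-3) - 3 = 12 - 3 = 9)
r(J) = J**(5/2) (r(J) = J**(3/2)*J = J**(5/2))
(9*(4 - 2) + 78)/r((b + 6)*(-1)) = (9*(4 - 2) + 78)/(((9 + 6)*(-1))**(5/2)) = (9*2 + 78)/((15*(-1))**(5/2)) = (18 + 78)/((-15)**(5/2)) = 96/((225*I*sqrt(15))) = 96*(-I*sqrt(15)/3375) = -32*I*sqrt(15)/1125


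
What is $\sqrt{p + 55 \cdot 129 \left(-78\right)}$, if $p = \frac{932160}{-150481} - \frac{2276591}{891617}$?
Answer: $\frac{i \sqrt{9962627335827320673825646897}}{134171417777} \approx 743.92 i$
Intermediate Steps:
$p = - \frac{1173713392991}{134171417777}$ ($p = 932160 \left(- \frac{1}{150481}\right) - \frac{2276591}{891617} = - \frac{932160}{150481} - \frac{2276591}{891617} = - \frac{1173713392991}{134171417777} \approx -8.7479$)
$\sqrt{p + 55 \cdot 129 \left(-78\right)} = \sqrt{- \frac{1173713392991}{134171417777} + 55 \cdot 129 \left(-78\right)} = \sqrt{- \frac{1173713392991}{134171417777} + 7095 \left(-78\right)} = \sqrt{- \frac{1173713392991}{134171417777} - 553410} = \sqrt{- \frac{74252978025362561}{134171417777}} = \frac{i \sqrt{9962627335827320673825646897}}{134171417777}$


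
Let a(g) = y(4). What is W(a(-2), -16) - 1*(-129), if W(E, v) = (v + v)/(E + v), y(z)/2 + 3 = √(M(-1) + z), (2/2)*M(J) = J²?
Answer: 3785/29 + 4*√5/29 ≈ 130.83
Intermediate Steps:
M(J) = J²
y(z) = -6 + 2*√(1 + z) (y(z) = -6 + 2*√((-1)² + z) = -6 + 2*√(1 + z))
a(g) = -6 + 2*√5 (a(g) = -6 + 2*√(1 + 4) = -6 + 2*√5)
W(E, v) = 2*v/(E + v) (W(E, v) = (2*v)/(E + v) = 2*v/(E + v))
W(a(-2), -16) - 1*(-129) = 2*(-16)/((-6 + 2*√5) - 16) - 1*(-129) = 2*(-16)/(-22 + 2*√5) + 129 = -32/(-22 + 2*√5) + 129 = 129 - 32/(-22 + 2*√5)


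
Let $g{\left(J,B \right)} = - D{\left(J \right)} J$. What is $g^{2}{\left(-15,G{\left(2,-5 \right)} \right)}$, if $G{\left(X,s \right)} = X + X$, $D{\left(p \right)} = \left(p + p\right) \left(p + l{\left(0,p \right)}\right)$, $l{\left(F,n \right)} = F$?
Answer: $45562500$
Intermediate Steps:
$D{\left(p \right)} = 2 p^{2}$ ($D{\left(p \right)} = \left(p + p\right) \left(p + 0\right) = 2 p p = 2 p^{2}$)
$G{\left(X,s \right)} = 2 X$
$g{\left(J,B \right)} = - 2 J^{3}$ ($g{\left(J,B \right)} = - 2 J^{2} J = - 2 J^{3}$)
$g^{2}{\left(-15,G{\left(2,-5 \right)} \right)} = \left(- 2 \left(-15\right)^{3}\right)^{2} = \left(\left(-2\right) \left(-3375\right)\right)^{2} = 6750^{2} = 45562500$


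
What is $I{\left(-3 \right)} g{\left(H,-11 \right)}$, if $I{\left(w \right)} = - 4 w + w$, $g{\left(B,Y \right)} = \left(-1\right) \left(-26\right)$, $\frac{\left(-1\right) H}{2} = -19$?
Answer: $234$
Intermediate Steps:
$H = 38$ ($H = \left(-2\right) \left(-19\right) = 38$)
$g{\left(B,Y \right)} = 26$
$I{\left(w \right)} = - 3 w$
$I{\left(-3 \right)} g{\left(H,-11 \right)} = \left(-3\right) \left(-3\right) 26 = 9 \cdot 26 = 234$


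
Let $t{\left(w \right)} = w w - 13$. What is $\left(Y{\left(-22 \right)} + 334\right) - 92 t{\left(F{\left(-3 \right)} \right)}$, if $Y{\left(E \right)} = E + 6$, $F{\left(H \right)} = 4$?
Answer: $42$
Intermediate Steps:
$Y{\left(E \right)} = 6 + E$
$t{\left(w \right)} = -13 + w^{2}$ ($t{\left(w \right)} = w^{2} - 13 = -13 + w^{2}$)
$\left(Y{\left(-22 \right)} + 334\right) - 92 t{\left(F{\left(-3 \right)} \right)} = \left(\left(6 - 22\right) + 334\right) - 92 \left(-13 + 4^{2}\right) = \left(-16 + 334\right) - 92 \left(-13 + 16\right) = 318 - 276 = 42$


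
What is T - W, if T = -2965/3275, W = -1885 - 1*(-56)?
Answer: 1197402/655 ≈ 1828.1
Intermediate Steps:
W = -1829 (W = -1885 + 56 = -1829)
T = -593/655 (T = -2965*1/3275 = -593/655 ≈ -0.90534)
T - W = -593/655 - 1*(-1829) = -593/655 + 1829 = 1197402/655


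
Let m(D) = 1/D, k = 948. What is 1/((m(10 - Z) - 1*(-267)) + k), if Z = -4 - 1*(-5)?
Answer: 9/10936 ≈ 0.00082297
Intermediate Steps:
Z = 1 (Z = -4 + 5 = 1)
1/((m(10 - Z) - 1*(-267)) + k) = 1/((1/(10 - 1*1) - 1*(-267)) + 948) = 1/((1/(10 - 1) + 267) + 948) = 1/((1/9 + 267) + 948) = 1/((⅑ + 267) + 948) = 1/(2404/9 + 948) = 1/(10936/9) = 9/10936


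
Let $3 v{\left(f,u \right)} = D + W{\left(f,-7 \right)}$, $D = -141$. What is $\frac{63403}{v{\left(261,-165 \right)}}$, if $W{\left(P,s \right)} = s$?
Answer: $- \frac{190209}{148} \approx -1285.2$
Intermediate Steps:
$v{\left(f,u \right)} = - \frac{148}{3}$ ($v{\left(f,u \right)} = \frac{-141 - 7}{3} = \frac{1}{3} \left(-148\right) = - \frac{148}{3}$)
$\frac{63403}{v{\left(261,-165 \right)}} = \frac{63403}{- \frac{148}{3}} = 63403 \left(- \frac{3}{148}\right) = - \frac{190209}{148}$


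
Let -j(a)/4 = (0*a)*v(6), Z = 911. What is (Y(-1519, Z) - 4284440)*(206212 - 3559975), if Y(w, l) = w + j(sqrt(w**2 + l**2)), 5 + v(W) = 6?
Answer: 14374090713717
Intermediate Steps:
v(W) = 1 (v(W) = -5 + 6 = 1)
j(a) = 0 (j(a) = -4*0*a = -0 = -4*0 = 0)
Y(w, l) = w (Y(w, l) = w + 0 = w)
(Y(-1519, Z) - 4284440)*(206212 - 3559975) = (-1519 - 4284440)*(206212 - 3559975) = -4285959*(-3353763) = 14374090713717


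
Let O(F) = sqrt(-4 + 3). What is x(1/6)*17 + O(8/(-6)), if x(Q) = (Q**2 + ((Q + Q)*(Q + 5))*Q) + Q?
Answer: 221/27 + I ≈ 8.1852 + 1.0*I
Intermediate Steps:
x(Q) = Q + Q**2 + 2*Q**2*(5 + Q) (x(Q) = (Q**2 + ((2*Q)*(5 + Q))*Q) + Q = (Q**2 + (2*Q*(5 + Q))*Q) + Q = (Q**2 + 2*Q**2*(5 + Q)) + Q = Q + Q**2 + 2*Q**2*(5 + Q))
O(F) = I (O(F) = sqrt(-1) = I)
x(1/6)*17 + O(8/(-6)) = ((1 + 2*(1/6)**2 + 11/6)/6)*17 + I = ((1 + 2*(1/6)**2 + 11*(1/6))/6)*17 + I = ((1 + 2*(1/36) + 11/6)/6)*17 + I = ((1 + 1/18 + 11/6)/6)*17 + I = ((1/6)*(26/9))*17 + I = (13/27)*17 + I = 221/27 + I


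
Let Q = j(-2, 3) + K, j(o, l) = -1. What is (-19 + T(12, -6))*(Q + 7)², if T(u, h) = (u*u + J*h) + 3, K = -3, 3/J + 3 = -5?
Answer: 4689/4 ≈ 1172.3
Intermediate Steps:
J = -3/8 (J = 3/(-3 - 5) = 3/(-8) = 3*(-⅛) = -3/8 ≈ -0.37500)
Q = -4 (Q = -1 - 3 = -4)
T(u, h) = 3 + u² - 3*h/8 (T(u, h) = (u*u - 3*h/8) + 3 = (u² - 3*h/8) + 3 = 3 + u² - 3*h/8)
(-19 + T(12, -6))*(Q + 7)² = (-19 + (3 + 12² - 3/8*(-6)))*(-4 + 7)² = (-19 + (3 + 144 + 9/4))*3² = (-19 + 597/4)*9 = (521/4)*9 = 4689/4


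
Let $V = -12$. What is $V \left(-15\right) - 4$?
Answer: $176$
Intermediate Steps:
$V \left(-15\right) - 4 = \left(-12\right) \left(-15\right) - 4 = 180 - 4 = 176$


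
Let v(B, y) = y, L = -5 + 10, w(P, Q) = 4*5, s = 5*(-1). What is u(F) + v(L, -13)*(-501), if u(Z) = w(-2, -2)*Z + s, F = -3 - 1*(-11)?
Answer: 6668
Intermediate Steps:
s = -5
w(P, Q) = 20
F = 8 (F = -3 + 11 = 8)
L = 5
u(Z) = -5 + 20*Z (u(Z) = 20*Z - 5 = -5 + 20*Z)
u(F) + v(L, -13)*(-501) = (-5 + 20*8) - 13*(-501) = (-5 + 160) + 6513 = 155 + 6513 = 6668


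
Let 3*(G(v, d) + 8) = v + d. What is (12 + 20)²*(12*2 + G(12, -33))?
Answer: 9216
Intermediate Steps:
G(v, d) = -8 + d/3 + v/3 (G(v, d) = -8 + (v + d)/3 = -8 + (d + v)/3 = -8 + (d/3 + v/3) = -8 + d/3 + v/3)
(12 + 20)²*(12*2 + G(12, -33)) = (12 + 20)²*(12*2 + (-8 + (⅓)*(-33) + (⅓)*12)) = 32²*(24 + (-8 - 11 + 4)) = 1024*(24 - 15) = 1024*9 = 9216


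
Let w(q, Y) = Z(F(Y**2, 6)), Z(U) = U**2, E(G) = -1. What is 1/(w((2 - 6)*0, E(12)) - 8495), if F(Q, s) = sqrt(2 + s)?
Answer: -1/8487 ≈ -0.00011783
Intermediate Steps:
w(q, Y) = 8 (w(q, Y) = (sqrt(2 + 6))**2 = (sqrt(8))**2 = (2*sqrt(2))**2 = 8)
1/(w((2 - 6)*0, E(12)) - 8495) = 1/(8 - 8495) = 1/(-8487) = -1/8487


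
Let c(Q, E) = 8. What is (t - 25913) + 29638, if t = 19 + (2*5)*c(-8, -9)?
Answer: 3824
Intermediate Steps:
t = 99 (t = 19 + (2*5)*8 = 19 + 10*8 = 19 + 80 = 99)
(t - 25913) + 29638 = (99 - 25913) + 29638 = -25814 + 29638 = 3824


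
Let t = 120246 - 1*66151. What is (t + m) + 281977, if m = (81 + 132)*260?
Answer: 391452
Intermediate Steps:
m = 55380 (m = 213*260 = 55380)
t = 54095 (t = 120246 - 66151 = 54095)
(t + m) + 281977 = (54095 + 55380) + 281977 = 109475 + 281977 = 391452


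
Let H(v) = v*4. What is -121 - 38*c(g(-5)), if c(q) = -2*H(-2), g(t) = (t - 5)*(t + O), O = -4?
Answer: -729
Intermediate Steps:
H(v) = 4*v
g(t) = (-5 + t)*(-4 + t) (g(t) = (t - 5)*(t - 4) = (-5 + t)*(-4 + t))
c(q) = 16 (c(q) = -8*(-2) = -2*(-8) = 16)
-121 - 38*c(g(-5)) = -121 - 38*16 = -121 - 608 = -729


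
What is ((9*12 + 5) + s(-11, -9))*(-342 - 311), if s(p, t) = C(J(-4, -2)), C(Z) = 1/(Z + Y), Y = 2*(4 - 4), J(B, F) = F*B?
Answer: -590965/8 ≈ -73871.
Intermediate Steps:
J(B, F) = B*F
Y = 0 (Y = 2*0 = 0)
C(Z) = 1/Z (C(Z) = 1/(Z + 0) = 1/Z)
s(p, t) = 1/8 (s(p, t) = 1/(-4*(-2)) = 1/8)
((9*12 + 5) + s(-11, -9))*(-342 - 311) = ((9*12 + 5) + 1/8)*(-342 - 311) = ((108 + 5) + 1/8)*(-653) = (113 + 1/8)*(-653) = (905/8)*(-653) = -590965/8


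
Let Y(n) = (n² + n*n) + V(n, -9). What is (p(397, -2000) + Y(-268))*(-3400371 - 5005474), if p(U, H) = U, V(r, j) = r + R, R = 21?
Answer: -1208743699310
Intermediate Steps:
V(r, j) = 21 + r (V(r, j) = r + 21 = 21 + r)
Y(n) = 21 + n + 2*n² (Y(n) = (n² + n*n) + (21 + n) = (n² + n²) + (21 + n) = 2*n² + (21 + n) = 21 + n + 2*n²)
(p(397, -2000) + Y(-268))*(-3400371 - 5005474) = (397 + (21 - 268 + 2*(-268)²))*(-3400371 - 5005474) = (397 + (21 - 268 + 2*71824))*(-8405845) = (397 + (21 - 268 + 143648))*(-8405845) = (397 + 143401)*(-8405845) = 143798*(-8405845) = -1208743699310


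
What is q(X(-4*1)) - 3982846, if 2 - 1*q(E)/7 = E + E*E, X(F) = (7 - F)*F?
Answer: -3996076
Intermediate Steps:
X(F) = F*(7 - F)
q(E) = 14 - 7*E - 7*E**2 (q(E) = 14 - 7*(E + E*E) = 14 - 7*(E + E**2) = 14 + (-7*E - 7*E**2) = 14 - 7*E - 7*E**2)
q(X(-4*1)) - 3982846 = (14 - 7*(-4*1)*(7 - (-4)) - 7*16*(7 - (-4))**2) - 3982846 = (14 - (-28)*(7 - 1*(-4)) - 7*16*(7 - 1*(-4))**2) - 3982846 = (14 - (-28)*(7 + 4) - 7*16*(7 + 4)**2) - 3982846 = (14 - (-28)*11 - 7*(-4*11)**2) - 3982846 = (14 - 7*(-44) - 7*(-44)**2) - 3982846 = (14 + 308 - 7*1936) - 3982846 = (14 + 308 - 13552) - 3982846 = -13230 - 3982846 = -3996076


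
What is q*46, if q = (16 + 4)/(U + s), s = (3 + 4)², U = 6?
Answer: 184/11 ≈ 16.727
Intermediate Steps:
s = 49 (s = 7² = 49)
q = 4/11 (q = (16 + 4)/(6 + 49) = 20/55 = 20*(1/55) = 4/11 ≈ 0.36364)
q*46 = (4/11)*46 = 184/11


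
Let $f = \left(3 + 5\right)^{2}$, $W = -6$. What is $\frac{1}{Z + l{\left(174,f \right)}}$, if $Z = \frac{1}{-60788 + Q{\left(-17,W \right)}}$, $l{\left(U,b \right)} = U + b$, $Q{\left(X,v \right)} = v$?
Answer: $\frac{60794}{14468971} \approx 0.0042017$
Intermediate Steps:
$f = 64$ ($f = 8^{2} = 64$)
$Z = - \frac{1}{60794}$ ($Z = \frac{1}{-60788 - 6} = \frac{1}{-60794} = - \frac{1}{60794} \approx -1.6449 \cdot 10^{-5}$)
$\frac{1}{Z + l{\left(174,f \right)}} = \frac{1}{- \frac{1}{60794} + \left(174 + 64\right)} = \frac{1}{- \frac{1}{60794} + 238} = \frac{1}{\frac{14468971}{60794}} = \frac{60794}{14468971}$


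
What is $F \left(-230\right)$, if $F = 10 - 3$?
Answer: $-1610$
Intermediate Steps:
$F = 7$
$F \left(-230\right) = 7 \left(-230\right) = -1610$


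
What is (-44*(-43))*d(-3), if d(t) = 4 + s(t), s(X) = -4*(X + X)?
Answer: 52976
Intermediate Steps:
s(X) = -8*X
d(t) = 4 - 8*t
(-44*(-43))*d(-3) = (-44*(-43))*(4 - 8*(-3)) = 1892*(4 + 24) = 1892*28 = 52976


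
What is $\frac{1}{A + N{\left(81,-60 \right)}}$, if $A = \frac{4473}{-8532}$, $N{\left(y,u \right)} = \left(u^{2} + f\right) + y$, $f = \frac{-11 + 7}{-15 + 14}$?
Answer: $\frac{948}{3492883} \approx 0.00027141$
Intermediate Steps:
$f = 4$ ($f = - \frac{4}{-1} = \left(-4\right) \left(-1\right) = 4$)
$N{\left(y,u \right)} = 4 + y + u^{2}$ ($N{\left(y,u \right)} = \left(u^{2} + 4\right) + y = \left(4 + u^{2}\right) + y = 4 + y + u^{2}$)
$A = - \frac{497}{948}$ ($A = 4473 \left(- \frac{1}{8532}\right) = - \frac{497}{948} \approx -0.52426$)
$\frac{1}{A + N{\left(81,-60 \right)}} = \frac{1}{- \frac{497}{948} + \left(4 + 81 + \left(-60\right)^{2}\right)} = \frac{1}{- \frac{497}{948} + \left(4 + 81 + 3600\right)} = \frac{1}{- \frac{497}{948} + 3685} = \frac{1}{\frac{3492883}{948}} = \frac{948}{3492883}$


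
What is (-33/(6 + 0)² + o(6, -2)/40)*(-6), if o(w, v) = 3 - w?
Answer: 119/20 ≈ 5.9500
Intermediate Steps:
(-33/(6 + 0)² + o(6, -2)/40)*(-6) = (-33/(6 + 0)² + (3 - 1*6)/40)*(-6) = (-33/(6²) + (3 - 6)*(1/40))*(-6) = (-33/36 - 3*1/40)*(-6) = (-33*1/36 - 3/40)*(-6) = (-11/12 - 3/40)*(-6) = -119/120*(-6) = 119/20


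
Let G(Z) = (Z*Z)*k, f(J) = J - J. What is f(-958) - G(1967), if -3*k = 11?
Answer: 42559979/3 ≈ 1.4187e+7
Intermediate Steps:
k = -11/3 (k = -1/3*11 = -11/3 ≈ -3.6667)
f(J) = 0
G(Z) = -11*Z**2/3 (G(Z) = (Z*Z)*(-11/3) = Z**2*(-11/3) = -11*Z**2/3)
f(-958) - G(1967) = 0 - (-11)*1967**2/3 = 0 - (-11)*3869089/3 = 0 - 1*(-42559979/3) = 0 + 42559979/3 = 42559979/3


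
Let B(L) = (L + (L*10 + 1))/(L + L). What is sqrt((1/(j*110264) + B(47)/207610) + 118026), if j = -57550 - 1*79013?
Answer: sqrt(3250030695101399375652238110133806030)/5247529478170980 ≈ 343.55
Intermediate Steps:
B(L) = (1 + 11*L)/(2*L) (B(L) = (L + (10*L + 1))/((2*L)) = (L + (1 + 10*L))*(1/(2*L)) = (1 + 11*L)*(1/(2*L)) = (1 + 11*L)/(2*L))
j = -136563 (j = -57550 - 79013 = -136563)
sqrt((1/(j*110264) + B(47)/207610) + 118026) = sqrt((1/(-136563*110264) + ((1/2)*(1 + 11*47)/47)/207610) + 118026) = sqrt((-1/136563*1/110264 + ((1/2)*(1/47)*(1 + 517))*(1/207610)) + 118026) = sqrt((-1/15057982632 + ((1/2)*(1/47)*518)*(1/207610)) + 118026) = sqrt((-1/15057982632 + (259/47)*(1/207610)) + 118026) = sqrt((-1/15057982632 + 259/9757670) + 118026) = sqrt(1950003872009/73465412694393720 + 118026) = sqrt(8670828800618517068729/73465412694393720) = sqrt(3250030695101399375652238110133806030)/5247529478170980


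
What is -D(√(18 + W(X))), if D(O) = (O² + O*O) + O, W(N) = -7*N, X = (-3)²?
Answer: 90 - 3*I*√5 ≈ 90.0 - 6.7082*I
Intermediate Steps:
X = 9
D(O) = O + 2*O² (D(O) = (O² + O²) + O = 2*O² + O = O + 2*O²)
-D(√(18 + W(X))) = -√(18 - 7*9)*(1 + 2*√(18 - 7*9)) = -√(18 - 63)*(1 + 2*√(18 - 63)) = -√(-45)*(1 + 2*√(-45)) = -3*I*√5*(1 + 2*(3*I*√5)) = -3*I*√5*(1 + 6*I*√5)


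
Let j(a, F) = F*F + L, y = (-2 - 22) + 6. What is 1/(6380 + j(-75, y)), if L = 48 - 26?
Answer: 1/6726 ≈ 0.00014868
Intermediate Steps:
L = 22
y = -18 (y = -24 + 6 = -18)
j(a, F) = 22 + F**2 (j(a, F) = F*F + 22 = F**2 + 22 = 22 + F**2)
1/(6380 + j(-75, y)) = 1/(6380 + (22 + (-18)**2)) = 1/(6380 + (22 + 324)) = 1/(6380 + 346) = 1/6726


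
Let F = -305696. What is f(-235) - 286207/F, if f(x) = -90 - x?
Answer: 44612127/305696 ≈ 145.94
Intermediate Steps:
f(-235) - 286207/F = (-90 - 1*(-235)) - 286207/(-305696) = (-90 + 235) - 286207*(-1)/305696 = 145 - 1*(-286207/305696) = 145 + 286207/305696 = 44612127/305696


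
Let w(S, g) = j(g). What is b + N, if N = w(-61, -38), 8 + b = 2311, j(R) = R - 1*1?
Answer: 2264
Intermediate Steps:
j(R) = -1 + R (j(R) = R - 1 = -1 + R)
w(S, g) = -1 + g
b = 2303 (b = -8 + 2311 = 2303)
N = -39 (N = -1 - 38 = -39)
b + N = 2303 - 39 = 2264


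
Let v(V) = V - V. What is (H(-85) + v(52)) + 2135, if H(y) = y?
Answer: 2050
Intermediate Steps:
v(V) = 0
(H(-85) + v(52)) + 2135 = (-85 + 0) + 2135 = -85 + 2135 = 2050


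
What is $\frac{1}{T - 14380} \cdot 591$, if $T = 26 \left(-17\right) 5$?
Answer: $- \frac{197}{5530} \approx -0.035624$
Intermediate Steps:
$T = -2210$ ($T = \left(-442\right) 5 = -2210$)
$\frac{1}{T - 14380} \cdot 591 = \frac{1}{-2210 - 14380} \cdot 591 = \frac{1}{-16590} \cdot 591 = \left(- \frac{1}{16590}\right) 591 = - \frac{197}{5530}$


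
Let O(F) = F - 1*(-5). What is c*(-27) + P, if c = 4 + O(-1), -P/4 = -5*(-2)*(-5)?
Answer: -16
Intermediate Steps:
P = 200 (P = -4*(-5*(-2))*(-5) = -40*(-5) = -4*(-50) = 200)
O(F) = 5 + F (O(F) = F + 5 = 5 + F)
c = 8 (c = 4 + (5 - 1) = 4 + 4 = 8)
c*(-27) + P = 8*(-27) + 200 = -216 + 200 = -16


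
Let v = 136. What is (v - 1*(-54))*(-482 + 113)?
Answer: -70110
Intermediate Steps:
(v - 1*(-54))*(-482 + 113) = (136 - 1*(-54))*(-482 + 113) = (136 + 54)*(-369) = 190*(-369) = -70110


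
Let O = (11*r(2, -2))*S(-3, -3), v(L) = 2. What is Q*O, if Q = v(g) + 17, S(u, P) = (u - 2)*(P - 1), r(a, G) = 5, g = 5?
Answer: 20900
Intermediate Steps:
S(u, P) = (-1 + P)*(-2 + u) (S(u, P) = (-2 + u)*(-1 + P) = (-1 + P)*(-2 + u))
Q = 19 (Q = 2 + 17 = 19)
O = 1100 (O = (11*5)*(2 - 1*(-3) - 2*(-3) - 3*(-3)) = 55*(2 + 3 + 6 + 9) = 55*20 = 1100)
Q*O = 19*1100 = 20900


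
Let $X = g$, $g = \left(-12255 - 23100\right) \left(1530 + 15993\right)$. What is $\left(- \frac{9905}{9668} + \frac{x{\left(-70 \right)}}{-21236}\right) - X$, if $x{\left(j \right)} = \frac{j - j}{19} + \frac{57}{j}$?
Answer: $\frac{2225905429961171219}{3592918840} \approx 6.1953 \cdot 10^{8}$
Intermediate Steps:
$x{\left(j \right)} = \frac{57}{j}$ ($x{\left(j \right)} = 0 \cdot \frac{1}{19} + \frac{57}{j} = 0 + \frac{57}{j} = \frac{57}{j}$)
$g = -619525665$ ($g = \left(-35355\right) 17523 = -619525665$)
$X = -619525665$
$\left(- \frac{9905}{9668} + \frac{x{\left(-70 \right)}}{-21236}\right) - X = \left(- \frac{9905}{9668} + \frac{57 \frac{1}{-70}}{-21236}\right) - -619525665 = \left(\left(-9905\right) \frac{1}{9668} + 57 \left(- \frac{1}{70}\right) \left(- \frac{1}{21236}\right)\right) + 619525665 = \left(- \frac{9905}{9668} - - \frac{57}{1486520}\right) + 619525665 = \left(- \frac{9905}{9668} + \frac{57}{1486520}\right) + 619525665 = - \frac{3680857381}{3592918840} + 619525665 = \frac{2225905429961171219}{3592918840}$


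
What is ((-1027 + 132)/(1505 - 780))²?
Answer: 32041/21025 ≈ 1.5239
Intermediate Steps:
((-1027 + 132)/(1505 - 780))² = (-895/725)² = (-895*1/725)² = (-179/145)² = 32041/21025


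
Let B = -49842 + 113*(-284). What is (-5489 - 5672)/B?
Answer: 11161/81934 ≈ 0.13622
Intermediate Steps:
B = -81934 (B = -49842 - 32092 = -81934)
(-5489 - 5672)/B = (-5489 - 5672)/(-81934) = -11161*(-1/81934) = 11161/81934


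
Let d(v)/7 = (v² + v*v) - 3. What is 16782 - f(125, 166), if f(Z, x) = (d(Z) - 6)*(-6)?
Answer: 1329120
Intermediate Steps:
d(v) = -21 + 14*v² (d(v) = 7*((v² + v*v) - 3) = 7*((v² + v²) - 3) = 7*(2*v² - 3) = 7*(-3 + 2*v²) = -21 + 14*v²)
f(Z, x) = 162 - 84*Z² (f(Z, x) = ((-21 + 14*Z²) - 6)*(-6) = (-27 + 14*Z²)*(-6) = 162 - 84*Z²)
16782 - f(125, 166) = 16782 - (162 - 84*125²) = 16782 - (162 - 84*15625) = 16782 - (162 - 1312500) = 16782 - 1*(-1312338) = 16782 + 1312338 = 1329120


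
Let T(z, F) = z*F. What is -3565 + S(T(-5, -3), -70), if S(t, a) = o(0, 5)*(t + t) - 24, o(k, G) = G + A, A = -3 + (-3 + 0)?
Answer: -3619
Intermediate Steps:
A = -6 (A = -3 - 3 = -6)
T(z, F) = F*z
o(k, G) = -6 + G (o(k, G) = G - 6 = -6 + G)
S(t, a) = -24 - 2*t (S(t, a) = (-6 + 5)*(t + t) - 24 = -2*t - 24 = -24 - 2*t)
-3565 + S(T(-5, -3), -70) = -3565 + (-24 - (-6)*(-5)) = -3565 + (-24 - 2*15) = -3565 + (-24 - 30) = -3565 - 54 = -3619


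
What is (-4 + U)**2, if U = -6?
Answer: 100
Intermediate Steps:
(-4 + U)**2 = (-4 - 6)**2 = (-10)**2 = 100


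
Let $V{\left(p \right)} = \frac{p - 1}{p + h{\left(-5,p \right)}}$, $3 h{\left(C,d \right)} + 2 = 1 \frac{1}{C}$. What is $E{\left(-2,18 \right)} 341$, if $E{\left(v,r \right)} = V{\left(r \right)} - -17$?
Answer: $\frac{1588378}{259} \approx 6132.7$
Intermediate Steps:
$h{\left(C,d \right)} = - \frac{2}{3} + \frac{1}{3 C}$ ($h{\left(C,d \right)} = - \frac{2}{3} + \frac{1 \frac{1}{C}}{3} = - \frac{2}{3} + \frac{1}{3 C}$)
$V{\left(p \right)} = \frac{-1 + p}{- \frac{11}{15} + p}$ ($V{\left(p \right)} = \frac{p - 1}{p + \frac{1 - -10}{3 \left(-5\right)}} = \frac{-1 + p}{p + \frac{1}{3} \left(- \frac{1}{5}\right) \left(1 + 10\right)} = \frac{-1 + p}{p + \frac{1}{3} \left(- \frac{1}{5}\right) 11} = \frac{-1 + p}{p - \frac{11}{15}} = \frac{-1 + p}{- \frac{11}{15} + p}$)
$E{\left(v,r \right)} = 17 + \frac{15 \left(-1 + r\right)}{-11 + 15 r}$ ($E{\left(v,r \right)} = \frac{15 \left(-1 + r\right)}{-11 + 15 r} - -17 = \frac{15 \left(-1 + r\right)}{-11 + 15 r} + 17 = 17 + \frac{15 \left(-1 + r\right)}{-11 + 15 r}$)
$E{\left(-2,18 \right)} 341 = \frac{2 \left(-101 + 135 \cdot 18\right)}{-11 + 15 \cdot 18} \cdot 341 = \frac{2 \left(-101 + 2430\right)}{-11 + 270} \cdot 341 = 2 \cdot \frac{1}{259} \cdot 2329 \cdot 341 = \frac{4658}{259} \cdot 341 = \frac{1588378}{259}$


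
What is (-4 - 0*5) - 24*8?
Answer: -196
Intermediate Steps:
(-4 - 0*5) - 24*8 = (-4 - 3*0) - 192 = (-4 + 0) - 192 = -4 - 192 = -196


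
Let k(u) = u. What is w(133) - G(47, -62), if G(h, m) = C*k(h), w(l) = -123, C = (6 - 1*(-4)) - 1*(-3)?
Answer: -734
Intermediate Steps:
C = 13 (C = (6 + 4) + 3 = 10 + 3 = 13)
G(h, m) = 13*h
w(133) - G(47, -62) = -123 - 13*47 = -123 - 1*611 = -123 - 611 = -734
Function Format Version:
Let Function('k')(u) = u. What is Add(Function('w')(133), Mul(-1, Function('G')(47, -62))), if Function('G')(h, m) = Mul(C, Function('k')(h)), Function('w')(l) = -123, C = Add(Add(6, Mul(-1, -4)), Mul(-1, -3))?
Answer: -734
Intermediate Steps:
C = 13 (C = Add(Add(6, 4), 3) = Add(10, 3) = 13)
Function('G')(h, m) = Mul(13, h)
Add(Function('w')(133), Mul(-1, Function('G')(47, -62))) = Add(-123, Mul(-1, Mul(13, 47))) = Add(-123, Mul(-1, 611)) = Add(-123, -611) = -734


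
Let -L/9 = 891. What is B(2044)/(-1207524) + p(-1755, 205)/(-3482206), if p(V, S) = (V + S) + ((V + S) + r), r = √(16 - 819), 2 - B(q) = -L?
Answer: 15830084951/2102423658972 - I*√803/3482206 ≈ 0.0075294 - 8.1377e-6*I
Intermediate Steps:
L = -8019 (L = -9*891 = -8019)
B(q) = -8017 (B(q) = 2 - (-1)*(-8019) = 2 - 1*8019 = 2 - 8019 = -8017)
r = I*√803 (r = √(-803) = I*√803 ≈ 28.337*I)
p(V, S) = 2*S + 2*V + I*√803 (p(V, S) = (V + S) + ((V + S) + I*√803) = (S + V) + ((S + V) + I*√803) = (S + V) + (S + V + I*√803) = 2*S + 2*V + I*√803)
B(2044)/(-1207524) + p(-1755, 205)/(-3482206) = -8017/(-1207524) + (2*205 + 2*(-1755) + I*√803)/(-3482206) = -8017*(-1/1207524) + (410 - 3510 + I*√803)*(-1/3482206) = 8017/1207524 + (-3100 + I*√803)*(-1/3482206) = 8017/1207524 + (1550/1741103 - I*√803/3482206) = 15830084951/2102423658972 - I*√803/3482206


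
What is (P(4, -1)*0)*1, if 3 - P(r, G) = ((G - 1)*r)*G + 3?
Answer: 0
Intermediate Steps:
P(r, G) = -G*r*(-1 + G) (P(r, G) = 3 - (((G - 1)*r)*G + 3) = 3 - (((-1 + G)*r)*G + 3) = 3 - ((r*(-1 + G))*G + 3) = 3 - (G*r*(-1 + G) + 3) = 3 - (3 + G*r*(-1 + G)) = 3 + (-3 - G*r*(-1 + G)) = -G*r*(-1 + G))
(P(4, -1)*0)*1 = (-1*4*(1 - 1*(-1))*0)*1 = (-1*4*(1 + 1)*0)*1 = (-1*4*2*0)*1 = -8*0*1 = 0*1 = 0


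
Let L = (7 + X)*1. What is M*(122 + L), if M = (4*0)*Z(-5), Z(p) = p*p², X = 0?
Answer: 0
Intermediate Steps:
Z(p) = p³
M = 0 (M = (4*0)*(-5)³ = 0*(-125) = 0)
L = 7 (L = (7 + 0)*1 = 7*1 = 7)
M*(122 + L) = 0*(122 + 7) = 0*129 = 0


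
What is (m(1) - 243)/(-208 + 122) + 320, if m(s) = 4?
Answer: 27759/86 ≈ 322.78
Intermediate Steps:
(m(1) - 243)/(-208 + 122) + 320 = (4 - 243)/(-208 + 122) + 320 = -239/(-86) + 320 = -239*(-1/86) + 320 = 239/86 + 320 = 27759/86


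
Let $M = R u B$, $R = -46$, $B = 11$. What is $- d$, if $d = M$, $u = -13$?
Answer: $-6578$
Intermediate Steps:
$M = 6578$ ($M = \left(-46\right) \left(-13\right) 11 = 598 \cdot 11 = 6578$)
$d = 6578$
$- d = \left(-1\right) 6578 = -6578$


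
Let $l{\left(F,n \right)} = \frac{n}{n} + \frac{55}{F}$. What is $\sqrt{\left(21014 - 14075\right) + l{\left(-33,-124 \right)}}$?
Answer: $\frac{\sqrt{62445}}{3} \approx 83.297$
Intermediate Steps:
$l{\left(F,n \right)} = 1 + \frac{55}{F}$
$\sqrt{\left(21014 - 14075\right) + l{\left(-33,-124 \right)}} = \sqrt{\left(21014 - 14075\right) + \frac{55 - 33}{-33}} = \sqrt{6939 - \frac{2}{3}} = \sqrt{\frac{20815}{3}} = \frac{\sqrt{62445}}{3}$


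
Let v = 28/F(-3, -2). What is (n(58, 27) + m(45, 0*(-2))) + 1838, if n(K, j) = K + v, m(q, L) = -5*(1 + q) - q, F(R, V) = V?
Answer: 1607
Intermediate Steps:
m(q, L) = -5 - 6*q (m(q, L) = (-5 - 5*q) - q = -5 - 6*q)
v = -14 (v = 28/(-2) = 28*(-½) = -14)
n(K, j) = -14 + K (n(K, j) = K - 14 = -14 + K)
(n(58, 27) + m(45, 0*(-2))) + 1838 = ((-14 + 58) + (-5 - 6*45)) + 1838 = (44 + (-5 - 270)) + 1838 = (44 - 275) + 1838 = -231 + 1838 = 1607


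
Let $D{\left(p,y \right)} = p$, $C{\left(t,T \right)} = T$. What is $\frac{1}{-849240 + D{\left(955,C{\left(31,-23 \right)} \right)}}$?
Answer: $- \frac{1}{848285} \approx -1.1788 \cdot 10^{-6}$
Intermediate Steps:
$\frac{1}{-849240 + D{\left(955,C{\left(31,-23 \right)} \right)}} = \frac{1}{-849240 + 955} = \frac{1}{-848285} = - \frac{1}{848285}$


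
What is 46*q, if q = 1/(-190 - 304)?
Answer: -23/247 ≈ -0.093117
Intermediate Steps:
q = -1/494 (q = 1/(-494) = -1/494 ≈ -0.0020243)
46*q = 46*(-1/494) = -23/247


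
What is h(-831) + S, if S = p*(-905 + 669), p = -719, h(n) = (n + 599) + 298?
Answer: 169750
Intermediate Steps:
h(n) = 897 + n (h(n) = (599 + n) + 298 = 897 + n)
S = 169684 (S = -719*(-905 + 669) = -719*(-236) = 169684)
h(-831) + S = (897 - 831) + 169684 = 66 + 169684 = 169750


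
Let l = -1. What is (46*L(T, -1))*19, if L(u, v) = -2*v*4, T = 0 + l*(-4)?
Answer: 6992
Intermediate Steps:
T = 4 (T = 0 - 1*(-4) = 0 + 4 = 4)
L(u, v) = -8*v
(46*L(T, -1))*19 = (46*(-8*(-1)))*19 = (46*8)*19 = 368*19 = 6992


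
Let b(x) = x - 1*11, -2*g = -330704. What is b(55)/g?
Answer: 1/3758 ≈ 0.00026610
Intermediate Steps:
g = 165352 (g = -½*(-330704) = 165352)
b(x) = -11 + x (b(x) = x - 11 = -11 + x)
b(55)/g = (-11 + 55)/165352 = 44*(1/165352) = 1/3758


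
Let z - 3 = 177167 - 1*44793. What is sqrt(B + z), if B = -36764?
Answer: sqrt(95613) ≈ 309.21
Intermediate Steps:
z = 132377 (z = 3 + (177167 - 1*44793) = 3 + (177167 - 44793) = 3 + 132374 = 132377)
sqrt(B + z) = sqrt(-36764 + 132377) = sqrt(95613)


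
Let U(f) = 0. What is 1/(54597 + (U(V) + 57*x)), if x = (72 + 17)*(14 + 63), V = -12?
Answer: 1/445218 ≈ 2.2461e-6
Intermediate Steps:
x = 6853 (x = 89*77 = 6853)
1/(54597 + (U(V) + 57*x)) = 1/(54597 + (0 + 57*6853)) = 1/(54597 + (0 + 390621)) = 1/(54597 + 390621) = 1/445218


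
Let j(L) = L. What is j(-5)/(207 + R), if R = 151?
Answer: -5/358 ≈ -0.013966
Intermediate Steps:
j(-5)/(207 + R) = -5/(207 + 151) = -5/358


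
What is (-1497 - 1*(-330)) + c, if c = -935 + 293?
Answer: -1809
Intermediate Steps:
c = -642
(-1497 - 1*(-330)) + c = (-1497 - 1*(-330)) - 642 = (-1497 + 330) - 642 = -1167 - 642 = -1809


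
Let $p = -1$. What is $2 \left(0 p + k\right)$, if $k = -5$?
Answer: $-10$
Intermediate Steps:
$2 \left(0 p + k\right) = 2 \left(0 \left(-1\right) - 5\right) = 2 \left(0 - 5\right) = 2 \left(-5\right) = -10$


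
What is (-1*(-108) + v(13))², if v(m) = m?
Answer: 14641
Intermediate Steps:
(-1*(-108) + v(13))² = (-1*(-108) + 13)² = (108 + 13)² = 121² = 14641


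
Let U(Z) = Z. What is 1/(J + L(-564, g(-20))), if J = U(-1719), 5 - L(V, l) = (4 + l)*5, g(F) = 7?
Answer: -1/1769 ≈ -0.00056529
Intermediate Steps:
L(V, l) = -15 - 5*l (L(V, l) = 5 - (4 + l)*5 = 5 - (20 + 5*l) = 5 + (-20 - 5*l) = -15 - 5*l)
J = -1719
1/(J + L(-564, g(-20))) = 1/(-1719 + (-15 - 5*7)) = 1/(-1719 + (-15 - 35)) = 1/(-1719 - 50) = 1/(-1769) = -1/1769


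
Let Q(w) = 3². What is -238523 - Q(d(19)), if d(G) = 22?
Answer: -238532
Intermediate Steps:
Q(w) = 9
-238523 - Q(d(19)) = -238523 - 1*9 = -238523 - 9 = -238532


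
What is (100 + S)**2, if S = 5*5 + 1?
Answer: 15876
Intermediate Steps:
S = 26 (S = 25 + 1 = 26)
(100 + S)**2 = (100 + 26)**2 = 126**2 = 15876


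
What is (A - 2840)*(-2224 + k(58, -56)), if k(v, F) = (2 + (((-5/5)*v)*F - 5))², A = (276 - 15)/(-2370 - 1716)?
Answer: -13574430803589/454 ≈ -2.9900e+10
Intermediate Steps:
A = -29/454 (A = 261/(-4086) = 261*(-1/4086) = -29/454 ≈ -0.063877)
k(v, F) = (-3 - F*v)² (k(v, F) = (2 + (((-5*⅕)*v)*F - 5))² = (2 + ((-v)*F - 5))² = (2 + (-F*v - 5))² = (2 + (-5 - F*v))² = (-3 - F*v)²)
(A - 2840)*(-2224 + k(58, -56)) = (-29/454 - 2840)*(-2224 + (3 - 56*58)²) = -1289389*(-2224 + (3 - 3248)²)/454 = -1289389*(-2224 + (-3245)²)/454 = -1289389*(-2224 + 10530025)/454 = -1289389/454*10527801 = -13574430803589/454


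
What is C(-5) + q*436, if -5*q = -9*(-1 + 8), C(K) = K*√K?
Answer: 27468/5 - 5*I*√5 ≈ 5493.6 - 11.18*I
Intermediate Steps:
C(K) = K^(3/2)
q = 63/5 (q = -(-9)*(-1 + 8)/5 = -(-9)*7/5 = -⅕*(-63) = 63/5 ≈ 12.600)
C(-5) + q*436 = (-5)^(3/2) + (63/5)*436 = -5*I*√5 + 27468/5 = 27468/5 - 5*I*√5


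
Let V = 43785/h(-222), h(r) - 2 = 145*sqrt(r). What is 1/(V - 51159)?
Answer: (-145*sqrt(222) + 2*I)/(3*(-19511*I + 2472685*sqrt(222))) ≈ -1.9547e-5 + 7.7435e-9*I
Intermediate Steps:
h(r) = 2 + 145*sqrt(r)
V = 43785/(2 + 145*I*sqrt(222)) (V = 43785/(2 + 145*sqrt(-222)) = 43785/(2 + 145*(I*sqrt(222))) = 43785/(2 + 145*I*sqrt(222)) ≈ 0.018761 - 20.267*I)
1/(V - 51159) = 1/((43785/2333777 - 6348825*I*sqrt(222)/4667554) - 51159) = 1/(-119393653758/2333777 - 6348825*I*sqrt(222)/4667554)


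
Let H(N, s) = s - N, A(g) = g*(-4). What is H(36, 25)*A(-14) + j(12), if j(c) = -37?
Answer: -653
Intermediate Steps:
A(g) = -4*g
H(36, 25)*A(-14) + j(12) = (25 - 1*36)*(-4*(-14)) - 37 = (25 - 36)*56 - 37 = -11*56 - 37 = -616 - 37 = -653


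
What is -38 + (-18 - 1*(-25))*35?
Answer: 207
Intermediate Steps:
-38 + (-18 - 1*(-25))*35 = -38 + (-18 + 25)*35 = -38 + 7*35 = -38 + 245 = 207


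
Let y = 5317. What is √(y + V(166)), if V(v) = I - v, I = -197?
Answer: √4954 ≈ 70.385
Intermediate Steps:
V(v) = -197 - v
√(y + V(166)) = √(5317 + (-197 - 1*166)) = √(5317 + (-197 - 166)) = √(5317 - 363) = √4954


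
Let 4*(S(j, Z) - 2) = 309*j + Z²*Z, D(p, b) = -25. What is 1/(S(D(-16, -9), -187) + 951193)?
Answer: -1/685537 ≈ -1.4587e-6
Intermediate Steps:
S(j, Z) = 2 + Z³/4 + 309*j/4 (S(j, Z) = 2 + (309*j + Z²*Z)/4 = 2 + (309*j + Z³)/4 = 2 + (Z³ + 309*j)/4 = 2 + (Z³/4 + 309*j/4) = 2 + Z³/4 + 309*j/4)
1/(S(D(-16, -9), -187) + 951193) = 1/((2 + (¼)*(-187)³ + (309/4)*(-25)) + 951193) = 1/((2 + (¼)*(-6539203) - 7725/4) + 951193) = 1/((2 - 6539203/4 - 7725/4) + 951193) = 1/(-1636730 + 951193) = 1/(-685537) = -1/685537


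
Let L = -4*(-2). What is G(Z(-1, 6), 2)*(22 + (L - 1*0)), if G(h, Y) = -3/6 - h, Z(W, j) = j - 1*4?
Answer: -75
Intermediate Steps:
L = 8
Z(W, j) = -4 + j (Z(W, j) = j - 4 = -4 + j)
G(h, Y) = -½ - h (G(h, Y) = -3*⅙ - h = -½ - h)
G(Z(-1, 6), 2)*(22 + (L - 1*0)) = (-½ - (-4 + 6))*(22 + (8 - 1*0)) = (-½ - 1*2)*(22 + (8 + 0)) = (-½ - 2)*(22 + 8) = -5/2*30 = -75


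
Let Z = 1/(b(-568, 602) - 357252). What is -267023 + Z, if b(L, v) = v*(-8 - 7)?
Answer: -97805718487/366282 ≈ -2.6702e+5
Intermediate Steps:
b(L, v) = -15*v (b(L, v) = v*(-15) = -15*v)
Z = -1/366282 (Z = 1/(-15*602 - 357252) = 1/(-9030 - 357252) = 1/(-366282) = -1/366282 ≈ -2.7301e-6)
-267023 + Z = -267023 - 1/366282 = -97805718487/366282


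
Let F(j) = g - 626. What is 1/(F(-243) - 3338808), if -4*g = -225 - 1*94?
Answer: -4/13357417 ≈ -2.9946e-7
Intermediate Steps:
g = 319/4 (g = -(-225 - 1*94)/4 = -(-225 - 94)/4 = -1/4*(-319) = 319/4 ≈ 79.750)
F(j) = -2185/4 (F(j) = 319/4 - 626 = -2185/4)
1/(F(-243) - 3338808) = 1/(-2185/4 - 3338808) = 1/(-13357417/4) = -4/13357417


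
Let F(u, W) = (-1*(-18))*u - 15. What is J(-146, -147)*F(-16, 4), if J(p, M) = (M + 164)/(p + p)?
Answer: 5151/292 ≈ 17.640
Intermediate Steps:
F(u, W) = -15 + 18*u (F(u, W) = 18*u - 15 = -15 + 18*u)
J(p, M) = (164 + M)/(2*p) (J(p, M) = (164 + M)/((2*p)) = (164 + M)*(1/(2*p)) = (164 + M)/(2*p))
J(-146, -147)*F(-16, 4) = ((½)*(164 - 147)/(-146))*(-15 + 18*(-16)) = ((½)*(-1/146)*17)*(-15 - 288) = -17/292*(-303) = 5151/292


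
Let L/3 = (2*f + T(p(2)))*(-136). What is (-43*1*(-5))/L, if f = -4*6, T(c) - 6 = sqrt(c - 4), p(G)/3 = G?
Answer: 1505/119816 + 215*sqrt(2)/718896 ≈ 0.012984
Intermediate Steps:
p(G) = 3*G
T(c) = 6 + sqrt(-4 + c) (T(c) = 6 + sqrt(c - 4) = 6 + sqrt(-4 + c))
f = -24
L = 17136 - 408*sqrt(2) (L = 3*((2*(-24) + (6 + sqrt(-4 + 3*2)))*(-136)) = 3*((-48 + (6 + sqrt(-4 + 6)))*(-136)) = 3*((-48 + (6 + sqrt(2)))*(-136)) = 3*((-42 + sqrt(2))*(-136)) = 3*(5712 - 136*sqrt(2)) = 17136 - 408*sqrt(2) ≈ 16559.)
(-43*1*(-5))/L = (-43*1*(-5))/(17136 - 408*sqrt(2)) = (-43*(-5))/(17136 - 408*sqrt(2)) = 215/(17136 - 408*sqrt(2))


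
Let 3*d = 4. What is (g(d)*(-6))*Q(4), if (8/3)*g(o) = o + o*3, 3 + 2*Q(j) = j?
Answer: -6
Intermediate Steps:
d = 4/3 (d = (⅓)*4 = 4/3 ≈ 1.3333)
Q(j) = -3/2 + j/2
g(o) = 3*o/2 (g(o) = 3*(o + o*3)/8 = 3*(o + 3*o)/8 = 3*(4*o)/8 = 3*o/2)
(g(d)*(-6))*Q(4) = (((3/2)*(4/3))*(-6))*(-3/2 + (½)*4) = (2*(-6))*(-3/2 + 2) = -12*½ = -6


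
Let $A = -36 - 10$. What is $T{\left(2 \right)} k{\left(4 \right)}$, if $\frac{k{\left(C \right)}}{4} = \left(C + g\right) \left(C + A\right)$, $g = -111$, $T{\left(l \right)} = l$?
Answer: $35952$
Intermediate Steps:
$A = -46$ ($A = -36 - 10 = -46$)
$k{\left(C \right)} = 4 \left(-111 + C\right) \left(-46 + C\right)$ ($k{\left(C \right)} = 4 \left(C - 111\right) \left(C - 46\right) = 4 \left(-111 + C\right) \left(-46 + C\right)$)
$T{\left(2 \right)} k{\left(4 \right)} = 2 \left(20424 - 2512 + 4 \cdot 4^{2}\right) = 2 \left(20424 - 2512 + 4 \cdot 16\right) = 2 \left(20424 - 2512 + 64\right) = 2 \cdot 17976 = 35952$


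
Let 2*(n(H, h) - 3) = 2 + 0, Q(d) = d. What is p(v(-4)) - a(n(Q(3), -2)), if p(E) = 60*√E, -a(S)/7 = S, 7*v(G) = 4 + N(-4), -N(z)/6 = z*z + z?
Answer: 28 + 120*I*√119/7 ≈ 28.0 + 187.01*I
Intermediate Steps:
N(z) = -6*z - 6*z² (N(z) = -6*(z*z + z) = -6*(z² + z) = -6*(z + z²) = -6*z - 6*z²)
n(H, h) = 4 (n(H, h) = 3 + (2 + 0)/2 = 3 + (½)*2 = 3 + 1 = 4)
v(G) = -68/7 (v(G) = (4 - 6*(-4)*(1 - 4))/7 = (4 - 6*(-4)*(-3))/7 = (4 - 72)/7 = (⅐)*(-68) = -68/7)
a(S) = -7*S
p(v(-4)) - a(n(Q(3), -2)) = 60*√(-68/7) - (-7)*4 = 60*(2*I*√119/7) - 1*(-28) = 120*I*√119/7 + 28 = 28 + 120*I*√119/7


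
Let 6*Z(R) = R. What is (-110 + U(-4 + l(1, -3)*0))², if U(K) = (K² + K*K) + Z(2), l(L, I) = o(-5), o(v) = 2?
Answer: 54289/9 ≈ 6032.1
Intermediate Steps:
l(L, I) = 2
Z(R) = R/6
U(K) = ⅓ + 2*K² (U(K) = (K² + K*K) + (⅙)*2 = (K² + K²) + ⅓ = 2*K² + ⅓ = ⅓ + 2*K²)
(-110 + U(-4 + l(1, -3)*0))² = (-110 + (⅓ + 2*(-4 + 2*0)²))² = (-110 + (⅓ + 2*(-4 + 0)²))² = (-110 + (⅓ + 2*(-4)²))² = (-110 + (⅓ + 2*16))² = (-110 + (⅓ + 32))² = (-110 + 97/3)² = (-233/3)² = 54289/9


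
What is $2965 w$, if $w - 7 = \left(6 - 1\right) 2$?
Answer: $50405$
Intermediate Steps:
$w = 17$ ($w = 7 + \left(6 - 1\right) 2 = 7 + 5 \cdot 2 = 7 + 10 = 17$)
$2965 w = 2965 \cdot 17 = 50405$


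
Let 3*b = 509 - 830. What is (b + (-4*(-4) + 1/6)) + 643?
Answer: 3313/6 ≈ 552.17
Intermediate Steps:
b = -107 (b = (509 - 830)/3 = (⅓)*(-321) = -107)
(b + (-4*(-4) + 1/6)) + 643 = (-107 + (-4*(-4) + 1/6)) + 643 = (-107 + (16 + ⅙)) + 643 = (-107 + 97/6) + 643 = -545/6 + 643 = 3313/6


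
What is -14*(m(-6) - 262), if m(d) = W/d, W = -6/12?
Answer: 22001/6 ≈ 3666.8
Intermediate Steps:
W = -½ (W = -6*1/12 = -½ ≈ -0.50000)
m(d) = -1/(2*d)
-14*(m(-6) - 262) = -14*(-½/(-6) - 262) = -14*(-½*(-⅙) - 262) = -14*(1/12 - 262) = -14*(-3143/12) = 22001/6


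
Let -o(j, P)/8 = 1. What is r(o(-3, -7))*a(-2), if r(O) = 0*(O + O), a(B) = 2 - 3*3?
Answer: 0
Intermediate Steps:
o(j, P) = -8 (o(j, P) = -8*1 = -8)
a(B) = -7 (a(B) = 2 - 9 = -7)
r(O) = 0 (r(O) = 0*(2*O) = 0)
r(o(-3, -7))*a(-2) = 0*(-7) = 0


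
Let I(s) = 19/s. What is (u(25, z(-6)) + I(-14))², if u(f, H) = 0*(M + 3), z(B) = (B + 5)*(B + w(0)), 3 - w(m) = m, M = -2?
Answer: 361/196 ≈ 1.8418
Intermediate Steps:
w(m) = 3 - m
z(B) = (3 + B)*(5 + B) (z(B) = (B + 5)*(B + (3 - 1*0)) = (5 + B)*(B + (3 + 0)) = (5 + B)*(B + 3) = (5 + B)*(3 + B) = (3 + B)*(5 + B))
u(f, H) = 0 (u(f, H) = 0*(-2 + 3) = 0*1 = 0)
(u(25, z(-6)) + I(-14))² = (0 + 19/(-14))² = (0 + 19*(-1/14))² = (0 - 19/14)² = (-19/14)² = 361/196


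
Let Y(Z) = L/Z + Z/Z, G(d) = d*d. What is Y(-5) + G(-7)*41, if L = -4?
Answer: 10054/5 ≈ 2010.8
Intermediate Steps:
G(d) = d²
Y(Z) = 1 - 4/Z (Y(Z) = -4/Z + Z/Z = -4/Z + 1 = 1 - 4/Z)
Y(-5) + G(-7)*41 = (-4 - 5)/(-5) + (-7)²*41 = -⅕*(-9) + 49*41 = 9/5 + 2009 = 10054/5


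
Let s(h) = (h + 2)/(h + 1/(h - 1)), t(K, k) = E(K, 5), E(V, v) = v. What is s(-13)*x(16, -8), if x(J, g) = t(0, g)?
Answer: 770/183 ≈ 4.2076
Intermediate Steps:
t(K, k) = 5
s(h) = (2 + h)/(h + 1/(-1 + h))
x(J, g) = 5
s(-13)*x(16, -8) = ((-2 - 13 + (-13)**2)/(1 + (-13)**2 - 1*(-13)))*5 = ((-2 - 13 + 169)/(1 + 169 + 13))*5 = (154/183)*5 = 770/183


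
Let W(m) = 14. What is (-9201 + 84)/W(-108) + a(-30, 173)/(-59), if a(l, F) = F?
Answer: -540325/826 ≈ -654.15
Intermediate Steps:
(-9201 + 84)/W(-108) + a(-30, 173)/(-59) = (-9201 + 84)/14 + 173/(-59) = -9117*1/14 + 173*(-1/59) = -9117/14 - 173/59 = -540325/826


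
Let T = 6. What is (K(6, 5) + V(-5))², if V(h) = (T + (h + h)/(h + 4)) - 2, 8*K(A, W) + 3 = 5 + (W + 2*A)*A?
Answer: 729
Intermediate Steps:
K(A, W) = ¼ + A*(W + 2*A)/8 (K(A, W) = -3/8 + (5 + (W + 2*A)*A)/8 = -3/8 + (5 + A*(W + 2*A))/8 = -3/8 + (5/8 + A*(W + 2*A)/8) = ¼ + A*(W + 2*A)/8)
V(h) = 4 + 2*h/(4 + h) (V(h) = (6 + (h + h)/(h + 4)) - 2 = (6 + (2*h)/(4 + h)) - 2 = (6 + 2*h/(4 + h)) - 2 = 4 + 2*h/(4 + h))
(K(6, 5) + V(-5))² = ((¼ + (¼)*6² + (⅛)*6*5) + 2*(8 + 3*(-5))/(4 - 5))² = ((¼ + (¼)*36 + 15/4) + 2*(8 - 15)/(-1))² = ((¼ + 9 + 15/4) + 2*(-1)*(-7))² = (13 + 14)² = 27² = 729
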